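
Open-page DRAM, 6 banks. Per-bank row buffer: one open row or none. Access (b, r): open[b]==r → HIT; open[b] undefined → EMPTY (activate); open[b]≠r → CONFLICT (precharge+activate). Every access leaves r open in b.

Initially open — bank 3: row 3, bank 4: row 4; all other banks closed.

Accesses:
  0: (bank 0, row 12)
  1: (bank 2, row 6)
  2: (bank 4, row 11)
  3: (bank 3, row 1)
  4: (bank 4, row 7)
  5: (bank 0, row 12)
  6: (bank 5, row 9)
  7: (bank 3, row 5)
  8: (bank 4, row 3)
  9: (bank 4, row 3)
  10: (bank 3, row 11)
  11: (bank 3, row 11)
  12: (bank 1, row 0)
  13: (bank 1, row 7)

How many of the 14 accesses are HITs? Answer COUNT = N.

COUNT = 3

#0 (0,12) E
#1 (2,6) E
#2 (4,11) C  (was 4)
#3 (3,1) C  (was 3)
#4 (4,7) C  (was 11)
#5 (0,12) H  (was 12)
#6 (5,9) E
#7 (3,5) C  (was 1)
#8 (4,3) C  (was 7)
#9 (4,3) H  (was 3)
#10 (3,11) C  (was 5)
#11 (3,11) H  (was 11)
#12 (1,0) E
#13 (1,7) C  (was 0)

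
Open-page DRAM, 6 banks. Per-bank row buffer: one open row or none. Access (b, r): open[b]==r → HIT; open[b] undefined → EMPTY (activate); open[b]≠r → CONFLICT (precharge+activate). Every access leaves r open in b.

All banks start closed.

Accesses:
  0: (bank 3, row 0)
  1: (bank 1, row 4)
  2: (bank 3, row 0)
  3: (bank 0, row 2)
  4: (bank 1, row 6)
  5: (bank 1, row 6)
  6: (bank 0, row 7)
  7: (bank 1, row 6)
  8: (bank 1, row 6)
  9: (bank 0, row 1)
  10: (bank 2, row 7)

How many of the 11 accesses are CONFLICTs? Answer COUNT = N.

COUNT = 3

step 0: bank3 None->0 [EMPTY]
step 1: bank1 None->4 [EMPTY]
step 2: bank3 0->0 [HIT]
step 3: bank0 None->2 [EMPTY]
step 4: bank1 4->6 [CONFLICT]
step 5: bank1 6->6 [HIT]
step 6: bank0 2->7 [CONFLICT]
step 7: bank1 6->6 [HIT]
step 8: bank1 6->6 [HIT]
step 9: bank0 7->1 [CONFLICT]
step 10: bank2 None->7 [EMPTY]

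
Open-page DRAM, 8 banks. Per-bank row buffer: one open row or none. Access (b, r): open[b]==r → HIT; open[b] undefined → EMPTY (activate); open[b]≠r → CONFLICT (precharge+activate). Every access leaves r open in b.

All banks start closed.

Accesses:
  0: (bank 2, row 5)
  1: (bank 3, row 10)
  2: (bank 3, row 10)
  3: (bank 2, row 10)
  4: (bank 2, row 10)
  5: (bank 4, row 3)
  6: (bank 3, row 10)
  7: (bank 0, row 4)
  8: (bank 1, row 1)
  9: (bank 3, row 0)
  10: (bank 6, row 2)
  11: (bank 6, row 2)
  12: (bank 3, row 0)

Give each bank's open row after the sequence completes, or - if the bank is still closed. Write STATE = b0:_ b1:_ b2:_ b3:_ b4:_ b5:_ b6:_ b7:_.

STATE = b0:4 b1:1 b2:10 b3:0 b4:3 b5:- b6:2 b7:-

#0 (2,5) E
#1 (3,10) E
#2 (3,10) H  (was 10)
#3 (2,10) C  (was 5)
#4 (2,10) H  (was 10)
#5 (4,3) E
#6 (3,10) H  (was 10)
#7 (0,4) E
#8 (1,1) E
#9 (3,0) C  (was 10)
#10 (6,2) E
#11 (6,2) H  (was 2)
#12 (3,0) H  (was 0)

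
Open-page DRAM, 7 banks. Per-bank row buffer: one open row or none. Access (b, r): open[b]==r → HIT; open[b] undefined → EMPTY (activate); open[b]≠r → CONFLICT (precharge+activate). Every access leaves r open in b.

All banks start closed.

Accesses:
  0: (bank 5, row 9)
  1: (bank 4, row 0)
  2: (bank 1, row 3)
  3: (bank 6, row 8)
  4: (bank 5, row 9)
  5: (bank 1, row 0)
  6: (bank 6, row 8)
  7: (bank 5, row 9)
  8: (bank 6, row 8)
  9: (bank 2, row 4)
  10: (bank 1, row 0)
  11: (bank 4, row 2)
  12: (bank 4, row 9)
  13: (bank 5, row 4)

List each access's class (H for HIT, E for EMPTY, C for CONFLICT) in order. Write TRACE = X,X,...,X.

TRACE = E,E,E,E,H,C,H,H,H,E,H,C,C,C

  [0] b5 r9: no row ⇒ E
  [1] b4 r0: no row ⇒ E
  [2] b1 r3: no row ⇒ E
  [3] b6 r8: no row ⇒ E
  [4] b5 r9: had r9 ⇒ H
  [5] b1 r0: had r3 ⇒ C
  [6] b6 r8: had r8 ⇒ H
  [7] b5 r9: had r9 ⇒ H
  [8] b6 r8: had r8 ⇒ H
  [9] b2 r4: no row ⇒ E
  [10] b1 r0: had r0 ⇒ H
  [11] b4 r2: had r0 ⇒ C
  [12] b4 r9: had r2 ⇒ C
  [13] b5 r4: had r9 ⇒ C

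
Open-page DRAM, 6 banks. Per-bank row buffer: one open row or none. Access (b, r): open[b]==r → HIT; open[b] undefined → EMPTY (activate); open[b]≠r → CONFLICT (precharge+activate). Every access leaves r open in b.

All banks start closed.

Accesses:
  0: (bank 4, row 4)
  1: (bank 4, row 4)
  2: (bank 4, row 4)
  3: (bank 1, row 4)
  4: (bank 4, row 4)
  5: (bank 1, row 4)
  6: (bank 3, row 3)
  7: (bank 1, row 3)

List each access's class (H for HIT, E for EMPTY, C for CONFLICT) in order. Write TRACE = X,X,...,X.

#0 (4,4) E
#1 (4,4) H  (was 4)
#2 (4,4) H  (was 4)
#3 (1,4) E
#4 (4,4) H  (was 4)
#5 (1,4) H  (was 4)
#6 (3,3) E
#7 (1,3) C  (was 4)

TRACE = E,H,H,E,H,H,E,C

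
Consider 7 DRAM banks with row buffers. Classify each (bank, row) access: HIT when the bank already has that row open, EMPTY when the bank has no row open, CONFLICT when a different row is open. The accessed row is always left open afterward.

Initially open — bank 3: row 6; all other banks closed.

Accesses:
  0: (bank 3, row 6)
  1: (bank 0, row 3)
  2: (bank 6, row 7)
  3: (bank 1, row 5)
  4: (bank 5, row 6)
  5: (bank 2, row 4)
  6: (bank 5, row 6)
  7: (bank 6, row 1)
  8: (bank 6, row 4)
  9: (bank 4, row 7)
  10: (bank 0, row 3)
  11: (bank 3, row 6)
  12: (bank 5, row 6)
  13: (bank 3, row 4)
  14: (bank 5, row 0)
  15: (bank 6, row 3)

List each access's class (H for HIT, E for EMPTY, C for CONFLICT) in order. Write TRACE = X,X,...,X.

TRACE = H,E,E,E,E,E,H,C,C,E,H,H,H,C,C,C

step 0: bank3 6->6 [HIT]
step 1: bank0 None->3 [EMPTY]
step 2: bank6 None->7 [EMPTY]
step 3: bank1 None->5 [EMPTY]
step 4: bank5 None->6 [EMPTY]
step 5: bank2 None->4 [EMPTY]
step 6: bank5 6->6 [HIT]
step 7: bank6 7->1 [CONFLICT]
step 8: bank6 1->4 [CONFLICT]
step 9: bank4 None->7 [EMPTY]
step 10: bank0 3->3 [HIT]
step 11: bank3 6->6 [HIT]
step 12: bank5 6->6 [HIT]
step 13: bank3 6->4 [CONFLICT]
step 14: bank5 6->0 [CONFLICT]
step 15: bank6 4->3 [CONFLICT]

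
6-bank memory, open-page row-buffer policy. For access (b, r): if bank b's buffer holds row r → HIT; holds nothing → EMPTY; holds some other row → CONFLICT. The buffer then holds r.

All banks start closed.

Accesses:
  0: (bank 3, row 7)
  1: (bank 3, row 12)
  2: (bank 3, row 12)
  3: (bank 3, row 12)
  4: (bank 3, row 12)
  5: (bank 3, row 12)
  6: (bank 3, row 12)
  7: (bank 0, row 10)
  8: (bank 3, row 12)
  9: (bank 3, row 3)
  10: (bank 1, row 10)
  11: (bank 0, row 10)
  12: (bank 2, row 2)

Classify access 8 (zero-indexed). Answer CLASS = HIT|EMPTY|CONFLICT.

CLASS = HIT

  [0] b3 r7: no row ⇒ E
  [1] b3 r12: had r7 ⇒ C
  [2] b3 r12: had r12 ⇒ H
  [3] b3 r12: had r12 ⇒ H
  [4] b3 r12: had r12 ⇒ H
  [5] b3 r12: had r12 ⇒ H
  [6] b3 r12: had r12 ⇒ H
  [7] b0 r10: no row ⇒ E
  [8] b3 r12: had r12 ⇒ H
  [9] b3 r3: had r12 ⇒ C
  [10] b1 r10: no row ⇒ E
  [11] b0 r10: had r10 ⇒ H
  [12] b2 r2: no row ⇒ E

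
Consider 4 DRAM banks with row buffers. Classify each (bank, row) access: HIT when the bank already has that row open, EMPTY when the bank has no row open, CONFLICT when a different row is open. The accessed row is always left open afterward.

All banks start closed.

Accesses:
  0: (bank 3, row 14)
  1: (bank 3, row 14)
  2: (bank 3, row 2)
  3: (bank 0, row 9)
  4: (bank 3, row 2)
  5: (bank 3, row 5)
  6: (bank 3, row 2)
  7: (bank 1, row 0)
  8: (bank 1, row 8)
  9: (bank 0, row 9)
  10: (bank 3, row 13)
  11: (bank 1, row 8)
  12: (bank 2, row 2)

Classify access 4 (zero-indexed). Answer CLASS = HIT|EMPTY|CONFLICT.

CLASS = HIT

step 0: bank3 None->14 [EMPTY]
step 1: bank3 14->14 [HIT]
step 2: bank3 14->2 [CONFLICT]
step 3: bank0 None->9 [EMPTY]
step 4: bank3 2->2 [HIT]
step 5: bank3 2->5 [CONFLICT]
step 6: bank3 5->2 [CONFLICT]
step 7: bank1 None->0 [EMPTY]
step 8: bank1 0->8 [CONFLICT]
step 9: bank0 9->9 [HIT]
step 10: bank3 2->13 [CONFLICT]
step 11: bank1 8->8 [HIT]
step 12: bank2 None->2 [EMPTY]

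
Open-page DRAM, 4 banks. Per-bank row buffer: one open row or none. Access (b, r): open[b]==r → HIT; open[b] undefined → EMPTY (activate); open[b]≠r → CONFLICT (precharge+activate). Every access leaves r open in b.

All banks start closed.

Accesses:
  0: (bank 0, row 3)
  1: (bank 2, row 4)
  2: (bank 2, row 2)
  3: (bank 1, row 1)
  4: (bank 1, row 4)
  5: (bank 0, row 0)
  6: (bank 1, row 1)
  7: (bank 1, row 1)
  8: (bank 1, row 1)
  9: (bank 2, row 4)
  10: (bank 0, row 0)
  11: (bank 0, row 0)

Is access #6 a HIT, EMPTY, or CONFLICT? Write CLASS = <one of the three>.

  [0] b0 r3: no row ⇒ E
  [1] b2 r4: no row ⇒ E
  [2] b2 r2: had r4 ⇒ C
  [3] b1 r1: no row ⇒ E
  [4] b1 r4: had r1 ⇒ C
  [5] b0 r0: had r3 ⇒ C
  [6] b1 r1: had r4 ⇒ C
  [7] b1 r1: had r1 ⇒ H
  [8] b1 r1: had r1 ⇒ H
  [9] b2 r4: had r2 ⇒ C
  [10] b0 r0: had r0 ⇒ H
  [11] b0 r0: had r0 ⇒ H

CLASS = CONFLICT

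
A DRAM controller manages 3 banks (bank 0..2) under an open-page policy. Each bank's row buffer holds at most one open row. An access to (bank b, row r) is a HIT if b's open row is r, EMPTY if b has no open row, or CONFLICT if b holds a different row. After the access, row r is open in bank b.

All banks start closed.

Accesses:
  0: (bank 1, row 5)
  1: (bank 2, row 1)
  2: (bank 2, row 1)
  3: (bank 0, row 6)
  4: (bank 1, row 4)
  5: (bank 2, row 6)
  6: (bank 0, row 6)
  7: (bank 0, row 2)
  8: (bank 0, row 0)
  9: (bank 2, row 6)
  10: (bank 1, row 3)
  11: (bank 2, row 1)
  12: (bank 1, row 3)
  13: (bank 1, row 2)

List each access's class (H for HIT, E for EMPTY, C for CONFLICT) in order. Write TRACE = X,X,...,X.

  [0] b1 r5: no row ⇒ E
  [1] b2 r1: no row ⇒ E
  [2] b2 r1: had r1 ⇒ H
  [3] b0 r6: no row ⇒ E
  [4] b1 r4: had r5 ⇒ C
  [5] b2 r6: had r1 ⇒ C
  [6] b0 r6: had r6 ⇒ H
  [7] b0 r2: had r6 ⇒ C
  [8] b0 r0: had r2 ⇒ C
  [9] b2 r6: had r6 ⇒ H
  [10] b1 r3: had r4 ⇒ C
  [11] b2 r1: had r6 ⇒ C
  [12] b1 r3: had r3 ⇒ H
  [13] b1 r2: had r3 ⇒ C

TRACE = E,E,H,E,C,C,H,C,C,H,C,C,H,C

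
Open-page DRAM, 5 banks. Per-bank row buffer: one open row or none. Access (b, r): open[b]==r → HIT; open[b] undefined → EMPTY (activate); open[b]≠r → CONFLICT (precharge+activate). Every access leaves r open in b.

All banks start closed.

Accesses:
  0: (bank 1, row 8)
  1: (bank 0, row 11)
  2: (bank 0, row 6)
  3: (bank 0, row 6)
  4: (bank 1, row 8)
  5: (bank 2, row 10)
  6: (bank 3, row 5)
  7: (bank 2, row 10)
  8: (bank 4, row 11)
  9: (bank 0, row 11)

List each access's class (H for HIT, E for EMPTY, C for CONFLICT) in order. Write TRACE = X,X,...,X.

TRACE = E,E,C,H,H,E,E,H,E,C

  [0] b1 r8: no row ⇒ E
  [1] b0 r11: no row ⇒ E
  [2] b0 r6: had r11 ⇒ C
  [3] b0 r6: had r6 ⇒ H
  [4] b1 r8: had r8 ⇒ H
  [5] b2 r10: no row ⇒ E
  [6] b3 r5: no row ⇒ E
  [7] b2 r10: had r10 ⇒ H
  [8] b4 r11: no row ⇒ E
  [9] b0 r11: had r6 ⇒ C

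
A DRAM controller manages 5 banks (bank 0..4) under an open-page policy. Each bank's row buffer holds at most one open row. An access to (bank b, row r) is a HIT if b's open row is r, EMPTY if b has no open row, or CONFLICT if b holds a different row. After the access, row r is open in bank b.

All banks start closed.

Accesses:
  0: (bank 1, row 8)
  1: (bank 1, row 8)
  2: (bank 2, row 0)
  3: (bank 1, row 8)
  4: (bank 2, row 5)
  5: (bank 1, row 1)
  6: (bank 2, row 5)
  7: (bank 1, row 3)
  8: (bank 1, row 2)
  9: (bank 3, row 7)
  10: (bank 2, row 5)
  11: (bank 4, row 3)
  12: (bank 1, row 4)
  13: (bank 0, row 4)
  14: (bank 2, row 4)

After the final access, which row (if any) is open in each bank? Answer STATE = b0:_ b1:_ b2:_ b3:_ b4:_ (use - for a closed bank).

0: bank 1 row 8 — prev None → EMPTY
1: bank 1 row 8 — prev 8 → HIT
2: bank 2 row 0 — prev None → EMPTY
3: bank 1 row 8 — prev 8 → HIT
4: bank 2 row 5 — prev 0 → CONFLICT
5: bank 1 row 1 — prev 8 → CONFLICT
6: bank 2 row 5 — prev 5 → HIT
7: bank 1 row 3 — prev 1 → CONFLICT
8: bank 1 row 2 — prev 3 → CONFLICT
9: bank 3 row 7 — prev None → EMPTY
10: bank 2 row 5 — prev 5 → HIT
11: bank 4 row 3 — prev None → EMPTY
12: bank 1 row 4 — prev 2 → CONFLICT
13: bank 0 row 4 — prev None → EMPTY
14: bank 2 row 4 — prev 5 → CONFLICT

STATE = b0:4 b1:4 b2:4 b3:7 b4:3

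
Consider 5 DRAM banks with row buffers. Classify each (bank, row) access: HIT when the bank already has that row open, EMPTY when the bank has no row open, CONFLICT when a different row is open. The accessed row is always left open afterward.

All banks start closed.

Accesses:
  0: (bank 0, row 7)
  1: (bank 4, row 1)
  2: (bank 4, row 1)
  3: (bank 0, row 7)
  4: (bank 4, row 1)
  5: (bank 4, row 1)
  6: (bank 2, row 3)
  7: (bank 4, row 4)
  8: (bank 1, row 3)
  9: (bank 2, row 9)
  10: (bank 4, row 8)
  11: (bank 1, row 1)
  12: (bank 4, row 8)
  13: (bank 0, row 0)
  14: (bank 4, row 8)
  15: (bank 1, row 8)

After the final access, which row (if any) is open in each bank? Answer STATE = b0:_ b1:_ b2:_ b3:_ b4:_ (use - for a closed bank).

0: bank 0 row 7 — prev None → EMPTY
1: bank 4 row 1 — prev None → EMPTY
2: bank 4 row 1 — prev 1 → HIT
3: bank 0 row 7 — prev 7 → HIT
4: bank 4 row 1 — prev 1 → HIT
5: bank 4 row 1 — prev 1 → HIT
6: bank 2 row 3 — prev None → EMPTY
7: bank 4 row 4 — prev 1 → CONFLICT
8: bank 1 row 3 — prev None → EMPTY
9: bank 2 row 9 — prev 3 → CONFLICT
10: bank 4 row 8 — prev 4 → CONFLICT
11: bank 1 row 1 — prev 3 → CONFLICT
12: bank 4 row 8 — prev 8 → HIT
13: bank 0 row 0 — prev 7 → CONFLICT
14: bank 4 row 8 — prev 8 → HIT
15: bank 1 row 8 — prev 1 → CONFLICT

STATE = b0:0 b1:8 b2:9 b3:- b4:8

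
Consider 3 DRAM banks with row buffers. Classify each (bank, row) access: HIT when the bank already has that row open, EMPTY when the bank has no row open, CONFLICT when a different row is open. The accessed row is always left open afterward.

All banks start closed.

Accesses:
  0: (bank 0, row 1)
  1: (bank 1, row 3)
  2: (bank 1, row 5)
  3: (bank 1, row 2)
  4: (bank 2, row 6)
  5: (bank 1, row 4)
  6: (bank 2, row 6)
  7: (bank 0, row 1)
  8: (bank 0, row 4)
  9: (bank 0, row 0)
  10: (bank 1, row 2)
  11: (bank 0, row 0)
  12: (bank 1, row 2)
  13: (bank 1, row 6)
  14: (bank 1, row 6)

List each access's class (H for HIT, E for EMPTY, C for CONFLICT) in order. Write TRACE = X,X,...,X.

TRACE = E,E,C,C,E,C,H,H,C,C,C,H,H,C,H

0: bank 0 row 1 — prev None → EMPTY
1: bank 1 row 3 — prev None → EMPTY
2: bank 1 row 5 — prev 3 → CONFLICT
3: bank 1 row 2 — prev 5 → CONFLICT
4: bank 2 row 6 — prev None → EMPTY
5: bank 1 row 4 — prev 2 → CONFLICT
6: bank 2 row 6 — prev 6 → HIT
7: bank 0 row 1 — prev 1 → HIT
8: bank 0 row 4 — prev 1 → CONFLICT
9: bank 0 row 0 — prev 4 → CONFLICT
10: bank 1 row 2 — prev 4 → CONFLICT
11: bank 0 row 0 — prev 0 → HIT
12: bank 1 row 2 — prev 2 → HIT
13: bank 1 row 6 — prev 2 → CONFLICT
14: bank 1 row 6 — prev 6 → HIT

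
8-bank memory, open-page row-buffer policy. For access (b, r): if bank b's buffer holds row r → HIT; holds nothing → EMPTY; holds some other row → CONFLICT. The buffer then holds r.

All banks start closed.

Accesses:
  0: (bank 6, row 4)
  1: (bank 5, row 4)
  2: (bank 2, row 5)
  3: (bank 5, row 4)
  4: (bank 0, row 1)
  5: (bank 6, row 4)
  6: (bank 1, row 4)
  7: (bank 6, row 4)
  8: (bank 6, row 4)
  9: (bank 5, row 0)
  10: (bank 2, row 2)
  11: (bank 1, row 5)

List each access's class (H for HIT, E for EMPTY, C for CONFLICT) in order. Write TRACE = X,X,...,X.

TRACE = E,E,E,H,E,H,E,H,H,C,C,C

#0 (6,4) E
#1 (5,4) E
#2 (2,5) E
#3 (5,4) H  (was 4)
#4 (0,1) E
#5 (6,4) H  (was 4)
#6 (1,4) E
#7 (6,4) H  (was 4)
#8 (6,4) H  (was 4)
#9 (5,0) C  (was 4)
#10 (2,2) C  (was 5)
#11 (1,5) C  (was 4)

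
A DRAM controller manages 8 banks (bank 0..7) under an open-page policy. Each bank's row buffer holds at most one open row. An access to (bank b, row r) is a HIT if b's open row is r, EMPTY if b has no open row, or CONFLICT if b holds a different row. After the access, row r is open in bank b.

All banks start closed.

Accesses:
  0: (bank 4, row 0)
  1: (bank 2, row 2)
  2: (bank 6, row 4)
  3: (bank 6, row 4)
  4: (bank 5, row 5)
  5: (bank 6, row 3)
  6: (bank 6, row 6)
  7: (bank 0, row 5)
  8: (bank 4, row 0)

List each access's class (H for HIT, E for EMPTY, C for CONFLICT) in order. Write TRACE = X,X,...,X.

TRACE = E,E,E,H,E,C,C,E,H

0: bank 4 row 0 — prev None → EMPTY
1: bank 2 row 2 — prev None → EMPTY
2: bank 6 row 4 — prev None → EMPTY
3: bank 6 row 4 — prev 4 → HIT
4: bank 5 row 5 — prev None → EMPTY
5: bank 6 row 3 — prev 4 → CONFLICT
6: bank 6 row 6 — prev 3 → CONFLICT
7: bank 0 row 5 — prev None → EMPTY
8: bank 4 row 0 — prev 0 → HIT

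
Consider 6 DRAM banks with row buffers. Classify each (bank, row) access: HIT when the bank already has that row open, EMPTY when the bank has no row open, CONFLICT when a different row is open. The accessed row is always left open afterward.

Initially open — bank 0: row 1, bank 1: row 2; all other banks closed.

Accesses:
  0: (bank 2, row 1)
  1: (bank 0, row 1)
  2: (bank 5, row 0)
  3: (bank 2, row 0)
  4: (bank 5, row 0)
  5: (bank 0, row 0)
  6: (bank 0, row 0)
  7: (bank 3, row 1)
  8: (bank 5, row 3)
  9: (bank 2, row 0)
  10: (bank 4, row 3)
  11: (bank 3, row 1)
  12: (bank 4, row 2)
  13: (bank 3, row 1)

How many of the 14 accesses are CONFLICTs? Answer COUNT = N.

step 0: bank2 None->1 [EMPTY]
step 1: bank0 1->1 [HIT]
step 2: bank5 None->0 [EMPTY]
step 3: bank2 1->0 [CONFLICT]
step 4: bank5 0->0 [HIT]
step 5: bank0 1->0 [CONFLICT]
step 6: bank0 0->0 [HIT]
step 7: bank3 None->1 [EMPTY]
step 8: bank5 0->3 [CONFLICT]
step 9: bank2 0->0 [HIT]
step 10: bank4 None->3 [EMPTY]
step 11: bank3 1->1 [HIT]
step 12: bank4 3->2 [CONFLICT]
step 13: bank3 1->1 [HIT]

COUNT = 4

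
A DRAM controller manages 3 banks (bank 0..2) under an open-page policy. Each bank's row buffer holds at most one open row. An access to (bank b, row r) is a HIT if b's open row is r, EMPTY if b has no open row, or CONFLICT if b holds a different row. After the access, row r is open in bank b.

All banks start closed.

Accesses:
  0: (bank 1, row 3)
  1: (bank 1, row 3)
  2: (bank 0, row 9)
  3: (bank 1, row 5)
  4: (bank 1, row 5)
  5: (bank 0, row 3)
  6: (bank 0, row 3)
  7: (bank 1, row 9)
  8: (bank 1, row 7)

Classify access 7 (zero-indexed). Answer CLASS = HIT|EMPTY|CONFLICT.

CLASS = CONFLICT

#0 (1,3) E
#1 (1,3) H  (was 3)
#2 (0,9) E
#3 (1,5) C  (was 3)
#4 (1,5) H  (was 5)
#5 (0,3) C  (was 9)
#6 (0,3) H  (was 3)
#7 (1,9) C  (was 5)
#8 (1,7) C  (was 9)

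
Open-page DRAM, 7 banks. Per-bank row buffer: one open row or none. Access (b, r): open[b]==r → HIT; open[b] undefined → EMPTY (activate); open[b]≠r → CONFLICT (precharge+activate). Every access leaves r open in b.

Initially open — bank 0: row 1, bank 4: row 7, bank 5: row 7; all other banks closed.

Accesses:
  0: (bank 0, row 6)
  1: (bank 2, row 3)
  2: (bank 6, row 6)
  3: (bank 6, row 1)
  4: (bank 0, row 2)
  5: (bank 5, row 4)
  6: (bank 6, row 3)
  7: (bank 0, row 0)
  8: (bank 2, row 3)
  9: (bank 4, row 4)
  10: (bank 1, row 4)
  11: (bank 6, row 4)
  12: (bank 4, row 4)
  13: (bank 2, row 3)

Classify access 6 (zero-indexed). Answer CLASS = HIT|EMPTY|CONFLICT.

step 0: bank0 1->6 [CONFLICT]
step 1: bank2 None->3 [EMPTY]
step 2: bank6 None->6 [EMPTY]
step 3: bank6 6->1 [CONFLICT]
step 4: bank0 6->2 [CONFLICT]
step 5: bank5 7->4 [CONFLICT]
step 6: bank6 1->3 [CONFLICT]
step 7: bank0 2->0 [CONFLICT]
step 8: bank2 3->3 [HIT]
step 9: bank4 7->4 [CONFLICT]
step 10: bank1 None->4 [EMPTY]
step 11: bank6 3->4 [CONFLICT]
step 12: bank4 4->4 [HIT]
step 13: bank2 3->3 [HIT]

CLASS = CONFLICT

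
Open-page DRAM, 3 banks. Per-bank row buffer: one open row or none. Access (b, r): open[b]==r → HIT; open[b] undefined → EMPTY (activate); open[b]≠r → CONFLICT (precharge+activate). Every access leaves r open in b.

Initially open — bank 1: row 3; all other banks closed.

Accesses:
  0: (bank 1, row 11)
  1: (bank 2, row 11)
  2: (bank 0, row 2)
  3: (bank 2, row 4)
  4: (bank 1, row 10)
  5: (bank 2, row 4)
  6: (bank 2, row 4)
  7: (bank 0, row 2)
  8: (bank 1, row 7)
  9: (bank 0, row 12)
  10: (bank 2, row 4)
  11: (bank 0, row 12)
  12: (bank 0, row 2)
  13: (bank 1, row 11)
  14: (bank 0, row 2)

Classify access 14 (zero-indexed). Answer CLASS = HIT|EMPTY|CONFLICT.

  [0] b1 r11: had r3 ⇒ C
  [1] b2 r11: no row ⇒ E
  [2] b0 r2: no row ⇒ E
  [3] b2 r4: had r11 ⇒ C
  [4] b1 r10: had r11 ⇒ C
  [5] b2 r4: had r4 ⇒ H
  [6] b2 r4: had r4 ⇒ H
  [7] b0 r2: had r2 ⇒ H
  [8] b1 r7: had r10 ⇒ C
  [9] b0 r12: had r2 ⇒ C
  [10] b2 r4: had r4 ⇒ H
  [11] b0 r12: had r12 ⇒ H
  [12] b0 r2: had r12 ⇒ C
  [13] b1 r11: had r7 ⇒ C
  [14] b0 r2: had r2 ⇒ H

CLASS = HIT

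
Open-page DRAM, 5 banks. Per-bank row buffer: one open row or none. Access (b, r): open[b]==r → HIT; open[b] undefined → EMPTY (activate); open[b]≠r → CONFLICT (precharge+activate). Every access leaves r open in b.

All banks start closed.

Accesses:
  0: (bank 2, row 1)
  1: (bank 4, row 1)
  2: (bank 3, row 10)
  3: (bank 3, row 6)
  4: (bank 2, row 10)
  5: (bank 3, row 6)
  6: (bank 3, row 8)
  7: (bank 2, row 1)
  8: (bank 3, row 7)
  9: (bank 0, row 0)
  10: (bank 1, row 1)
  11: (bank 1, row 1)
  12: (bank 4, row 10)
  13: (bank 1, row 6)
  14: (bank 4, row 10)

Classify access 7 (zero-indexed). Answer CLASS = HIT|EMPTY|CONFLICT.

CLASS = CONFLICT

  [0] b2 r1: no row ⇒ E
  [1] b4 r1: no row ⇒ E
  [2] b3 r10: no row ⇒ E
  [3] b3 r6: had r10 ⇒ C
  [4] b2 r10: had r1 ⇒ C
  [5] b3 r6: had r6 ⇒ H
  [6] b3 r8: had r6 ⇒ C
  [7] b2 r1: had r10 ⇒ C
  [8] b3 r7: had r8 ⇒ C
  [9] b0 r0: no row ⇒ E
  [10] b1 r1: no row ⇒ E
  [11] b1 r1: had r1 ⇒ H
  [12] b4 r10: had r1 ⇒ C
  [13] b1 r6: had r1 ⇒ C
  [14] b4 r10: had r10 ⇒ H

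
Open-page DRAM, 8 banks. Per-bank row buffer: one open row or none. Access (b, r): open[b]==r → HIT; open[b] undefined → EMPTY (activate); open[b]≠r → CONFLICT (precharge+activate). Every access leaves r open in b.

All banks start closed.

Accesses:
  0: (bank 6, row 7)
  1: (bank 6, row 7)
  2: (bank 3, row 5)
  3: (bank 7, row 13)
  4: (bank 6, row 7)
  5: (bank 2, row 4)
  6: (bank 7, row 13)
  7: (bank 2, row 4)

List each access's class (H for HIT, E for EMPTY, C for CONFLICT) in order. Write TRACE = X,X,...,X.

TRACE = E,H,E,E,H,E,H,H

  [0] b6 r7: no row ⇒ E
  [1] b6 r7: had r7 ⇒ H
  [2] b3 r5: no row ⇒ E
  [3] b7 r13: no row ⇒ E
  [4] b6 r7: had r7 ⇒ H
  [5] b2 r4: no row ⇒ E
  [6] b7 r13: had r13 ⇒ H
  [7] b2 r4: had r4 ⇒ H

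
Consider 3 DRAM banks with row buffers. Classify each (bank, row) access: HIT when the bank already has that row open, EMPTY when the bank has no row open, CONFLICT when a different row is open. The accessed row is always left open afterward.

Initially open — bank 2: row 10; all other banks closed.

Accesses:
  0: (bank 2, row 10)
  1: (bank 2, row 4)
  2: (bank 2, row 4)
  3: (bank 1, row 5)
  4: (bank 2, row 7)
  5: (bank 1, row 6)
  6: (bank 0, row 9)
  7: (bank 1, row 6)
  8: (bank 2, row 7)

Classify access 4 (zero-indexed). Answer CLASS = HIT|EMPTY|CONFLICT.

CLASS = CONFLICT

0: bank 2 row 10 — prev 10 → HIT
1: bank 2 row 4 — prev 10 → CONFLICT
2: bank 2 row 4 — prev 4 → HIT
3: bank 1 row 5 — prev None → EMPTY
4: bank 2 row 7 — prev 4 → CONFLICT
5: bank 1 row 6 — prev 5 → CONFLICT
6: bank 0 row 9 — prev None → EMPTY
7: bank 1 row 6 — prev 6 → HIT
8: bank 2 row 7 — prev 7 → HIT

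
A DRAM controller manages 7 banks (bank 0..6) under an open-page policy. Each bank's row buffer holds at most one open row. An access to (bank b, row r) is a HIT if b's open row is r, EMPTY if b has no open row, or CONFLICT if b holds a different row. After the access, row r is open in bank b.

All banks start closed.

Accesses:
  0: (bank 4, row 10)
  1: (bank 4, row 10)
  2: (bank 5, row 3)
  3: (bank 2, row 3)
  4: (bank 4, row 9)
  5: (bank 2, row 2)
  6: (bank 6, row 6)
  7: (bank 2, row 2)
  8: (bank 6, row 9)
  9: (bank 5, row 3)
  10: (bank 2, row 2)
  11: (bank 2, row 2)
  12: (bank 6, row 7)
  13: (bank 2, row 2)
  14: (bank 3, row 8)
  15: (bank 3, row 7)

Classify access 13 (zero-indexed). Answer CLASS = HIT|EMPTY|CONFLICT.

CLASS = HIT

  [0] b4 r10: no row ⇒ E
  [1] b4 r10: had r10 ⇒ H
  [2] b5 r3: no row ⇒ E
  [3] b2 r3: no row ⇒ E
  [4] b4 r9: had r10 ⇒ C
  [5] b2 r2: had r3 ⇒ C
  [6] b6 r6: no row ⇒ E
  [7] b2 r2: had r2 ⇒ H
  [8] b6 r9: had r6 ⇒ C
  [9] b5 r3: had r3 ⇒ H
  [10] b2 r2: had r2 ⇒ H
  [11] b2 r2: had r2 ⇒ H
  [12] b6 r7: had r9 ⇒ C
  [13] b2 r2: had r2 ⇒ H
  [14] b3 r8: no row ⇒ E
  [15] b3 r7: had r8 ⇒ C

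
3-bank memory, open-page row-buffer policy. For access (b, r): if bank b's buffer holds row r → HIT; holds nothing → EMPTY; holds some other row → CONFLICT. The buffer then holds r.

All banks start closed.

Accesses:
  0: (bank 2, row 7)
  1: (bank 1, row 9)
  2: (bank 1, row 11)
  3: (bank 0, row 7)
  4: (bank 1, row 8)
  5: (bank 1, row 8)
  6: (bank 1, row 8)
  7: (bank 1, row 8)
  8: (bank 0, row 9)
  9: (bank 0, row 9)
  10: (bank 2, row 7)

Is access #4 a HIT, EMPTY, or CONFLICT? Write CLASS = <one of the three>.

#0 (2,7) E
#1 (1,9) E
#2 (1,11) C  (was 9)
#3 (0,7) E
#4 (1,8) C  (was 11)
#5 (1,8) H  (was 8)
#6 (1,8) H  (was 8)
#7 (1,8) H  (was 8)
#8 (0,9) C  (was 7)
#9 (0,9) H  (was 9)
#10 (2,7) H  (was 7)

CLASS = CONFLICT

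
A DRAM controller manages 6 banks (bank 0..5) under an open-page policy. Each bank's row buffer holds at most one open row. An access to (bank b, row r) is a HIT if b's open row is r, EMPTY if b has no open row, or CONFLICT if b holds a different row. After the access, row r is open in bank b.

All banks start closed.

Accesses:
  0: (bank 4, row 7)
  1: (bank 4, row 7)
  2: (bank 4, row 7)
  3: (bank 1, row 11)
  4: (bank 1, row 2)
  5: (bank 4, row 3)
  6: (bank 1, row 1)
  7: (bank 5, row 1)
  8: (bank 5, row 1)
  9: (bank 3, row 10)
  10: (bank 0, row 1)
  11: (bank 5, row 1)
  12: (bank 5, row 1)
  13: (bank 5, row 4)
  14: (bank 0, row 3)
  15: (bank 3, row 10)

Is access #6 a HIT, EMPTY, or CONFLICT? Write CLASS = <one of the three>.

  [0] b4 r7: no row ⇒ E
  [1] b4 r7: had r7 ⇒ H
  [2] b4 r7: had r7 ⇒ H
  [3] b1 r11: no row ⇒ E
  [4] b1 r2: had r11 ⇒ C
  [5] b4 r3: had r7 ⇒ C
  [6] b1 r1: had r2 ⇒ C
  [7] b5 r1: no row ⇒ E
  [8] b5 r1: had r1 ⇒ H
  [9] b3 r10: no row ⇒ E
  [10] b0 r1: no row ⇒ E
  [11] b5 r1: had r1 ⇒ H
  [12] b5 r1: had r1 ⇒ H
  [13] b5 r4: had r1 ⇒ C
  [14] b0 r3: had r1 ⇒ C
  [15] b3 r10: had r10 ⇒ H

CLASS = CONFLICT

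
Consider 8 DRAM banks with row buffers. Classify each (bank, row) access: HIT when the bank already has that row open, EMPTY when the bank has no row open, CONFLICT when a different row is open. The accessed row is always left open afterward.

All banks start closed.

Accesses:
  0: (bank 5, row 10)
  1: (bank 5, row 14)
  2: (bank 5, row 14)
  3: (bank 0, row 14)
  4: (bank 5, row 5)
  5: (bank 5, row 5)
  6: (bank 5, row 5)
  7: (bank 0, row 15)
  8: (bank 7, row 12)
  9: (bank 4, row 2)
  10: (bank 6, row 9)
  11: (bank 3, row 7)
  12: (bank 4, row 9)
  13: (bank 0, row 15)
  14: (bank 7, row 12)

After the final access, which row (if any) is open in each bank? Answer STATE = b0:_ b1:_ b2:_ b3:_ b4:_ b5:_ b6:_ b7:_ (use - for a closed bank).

0: bank 5 row 10 — prev None → EMPTY
1: bank 5 row 14 — prev 10 → CONFLICT
2: bank 5 row 14 — prev 14 → HIT
3: bank 0 row 14 — prev None → EMPTY
4: bank 5 row 5 — prev 14 → CONFLICT
5: bank 5 row 5 — prev 5 → HIT
6: bank 5 row 5 — prev 5 → HIT
7: bank 0 row 15 — prev 14 → CONFLICT
8: bank 7 row 12 — prev None → EMPTY
9: bank 4 row 2 — prev None → EMPTY
10: bank 6 row 9 — prev None → EMPTY
11: bank 3 row 7 — prev None → EMPTY
12: bank 4 row 9 — prev 2 → CONFLICT
13: bank 0 row 15 — prev 15 → HIT
14: bank 7 row 12 — prev 12 → HIT

STATE = b0:15 b1:- b2:- b3:7 b4:9 b5:5 b6:9 b7:12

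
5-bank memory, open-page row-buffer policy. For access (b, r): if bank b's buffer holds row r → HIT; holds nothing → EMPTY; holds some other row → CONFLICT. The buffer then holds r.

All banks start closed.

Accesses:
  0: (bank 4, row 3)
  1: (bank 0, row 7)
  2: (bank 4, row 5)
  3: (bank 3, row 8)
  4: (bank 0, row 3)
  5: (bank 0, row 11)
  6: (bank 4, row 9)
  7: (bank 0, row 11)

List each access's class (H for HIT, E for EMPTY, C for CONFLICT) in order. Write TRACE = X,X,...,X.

TRACE = E,E,C,E,C,C,C,H

0: bank 4 row 3 — prev None → EMPTY
1: bank 0 row 7 — prev None → EMPTY
2: bank 4 row 5 — prev 3 → CONFLICT
3: bank 3 row 8 — prev None → EMPTY
4: bank 0 row 3 — prev 7 → CONFLICT
5: bank 0 row 11 — prev 3 → CONFLICT
6: bank 4 row 9 — prev 5 → CONFLICT
7: bank 0 row 11 — prev 11 → HIT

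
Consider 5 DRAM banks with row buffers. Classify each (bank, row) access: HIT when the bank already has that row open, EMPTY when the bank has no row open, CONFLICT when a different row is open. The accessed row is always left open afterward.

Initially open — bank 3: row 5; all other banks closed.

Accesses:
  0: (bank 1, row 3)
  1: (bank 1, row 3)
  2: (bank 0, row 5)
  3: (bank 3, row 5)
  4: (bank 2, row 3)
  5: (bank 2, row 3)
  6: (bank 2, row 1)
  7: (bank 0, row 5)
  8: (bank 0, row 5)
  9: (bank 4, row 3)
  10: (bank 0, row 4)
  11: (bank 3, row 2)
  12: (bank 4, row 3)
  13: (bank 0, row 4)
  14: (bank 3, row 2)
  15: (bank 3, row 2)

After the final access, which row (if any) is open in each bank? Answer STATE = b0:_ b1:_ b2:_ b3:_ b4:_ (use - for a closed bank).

0: bank 1 row 3 — prev None → EMPTY
1: bank 1 row 3 — prev 3 → HIT
2: bank 0 row 5 — prev None → EMPTY
3: bank 3 row 5 — prev 5 → HIT
4: bank 2 row 3 — prev None → EMPTY
5: bank 2 row 3 — prev 3 → HIT
6: bank 2 row 1 — prev 3 → CONFLICT
7: bank 0 row 5 — prev 5 → HIT
8: bank 0 row 5 — prev 5 → HIT
9: bank 4 row 3 — prev None → EMPTY
10: bank 0 row 4 — prev 5 → CONFLICT
11: bank 3 row 2 — prev 5 → CONFLICT
12: bank 4 row 3 — prev 3 → HIT
13: bank 0 row 4 — prev 4 → HIT
14: bank 3 row 2 — prev 2 → HIT
15: bank 3 row 2 — prev 2 → HIT

STATE = b0:4 b1:3 b2:1 b3:2 b4:3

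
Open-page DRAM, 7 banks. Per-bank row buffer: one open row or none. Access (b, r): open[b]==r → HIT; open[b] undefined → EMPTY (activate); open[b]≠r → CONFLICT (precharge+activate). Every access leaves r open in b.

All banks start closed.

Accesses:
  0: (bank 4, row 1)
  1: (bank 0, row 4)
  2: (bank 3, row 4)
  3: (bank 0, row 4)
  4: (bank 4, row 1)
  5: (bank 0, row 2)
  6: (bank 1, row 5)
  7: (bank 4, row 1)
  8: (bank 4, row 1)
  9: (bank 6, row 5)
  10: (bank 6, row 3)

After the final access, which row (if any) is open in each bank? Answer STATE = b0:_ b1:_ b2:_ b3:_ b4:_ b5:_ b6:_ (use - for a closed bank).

STATE = b0:2 b1:5 b2:- b3:4 b4:1 b5:- b6:3

#0 (4,1) E
#1 (0,4) E
#2 (3,4) E
#3 (0,4) H  (was 4)
#4 (4,1) H  (was 1)
#5 (0,2) C  (was 4)
#6 (1,5) E
#7 (4,1) H  (was 1)
#8 (4,1) H  (was 1)
#9 (6,5) E
#10 (6,3) C  (was 5)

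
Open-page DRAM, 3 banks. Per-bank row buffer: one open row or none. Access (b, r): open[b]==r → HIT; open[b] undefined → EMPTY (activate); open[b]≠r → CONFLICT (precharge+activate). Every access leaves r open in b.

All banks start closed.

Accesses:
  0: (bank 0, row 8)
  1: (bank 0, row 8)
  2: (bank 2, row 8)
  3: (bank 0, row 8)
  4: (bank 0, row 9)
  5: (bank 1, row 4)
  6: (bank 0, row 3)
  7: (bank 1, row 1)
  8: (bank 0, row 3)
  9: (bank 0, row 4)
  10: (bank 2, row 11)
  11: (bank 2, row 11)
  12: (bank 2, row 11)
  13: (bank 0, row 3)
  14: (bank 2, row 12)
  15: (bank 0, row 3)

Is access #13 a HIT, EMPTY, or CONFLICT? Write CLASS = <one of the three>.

  [0] b0 r8: no row ⇒ E
  [1] b0 r8: had r8 ⇒ H
  [2] b2 r8: no row ⇒ E
  [3] b0 r8: had r8 ⇒ H
  [4] b0 r9: had r8 ⇒ C
  [5] b1 r4: no row ⇒ E
  [6] b0 r3: had r9 ⇒ C
  [7] b1 r1: had r4 ⇒ C
  [8] b0 r3: had r3 ⇒ H
  [9] b0 r4: had r3 ⇒ C
  [10] b2 r11: had r8 ⇒ C
  [11] b2 r11: had r11 ⇒ H
  [12] b2 r11: had r11 ⇒ H
  [13] b0 r3: had r4 ⇒ C
  [14] b2 r12: had r11 ⇒ C
  [15] b0 r3: had r3 ⇒ H

CLASS = CONFLICT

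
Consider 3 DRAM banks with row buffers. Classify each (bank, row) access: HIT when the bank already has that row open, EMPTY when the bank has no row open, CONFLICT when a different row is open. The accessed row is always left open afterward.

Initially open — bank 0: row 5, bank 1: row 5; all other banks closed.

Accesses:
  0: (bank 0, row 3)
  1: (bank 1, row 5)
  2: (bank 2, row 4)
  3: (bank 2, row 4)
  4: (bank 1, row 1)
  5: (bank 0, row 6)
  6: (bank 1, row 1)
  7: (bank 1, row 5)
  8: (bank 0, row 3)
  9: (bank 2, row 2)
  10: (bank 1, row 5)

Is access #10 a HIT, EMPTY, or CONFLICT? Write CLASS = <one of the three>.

step 0: bank0 5->3 [CONFLICT]
step 1: bank1 5->5 [HIT]
step 2: bank2 None->4 [EMPTY]
step 3: bank2 4->4 [HIT]
step 4: bank1 5->1 [CONFLICT]
step 5: bank0 3->6 [CONFLICT]
step 6: bank1 1->1 [HIT]
step 7: bank1 1->5 [CONFLICT]
step 8: bank0 6->3 [CONFLICT]
step 9: bank2 4->2 [CONFLICT]
step 10: bank1 5->5 [HIT]

CLASS = HIT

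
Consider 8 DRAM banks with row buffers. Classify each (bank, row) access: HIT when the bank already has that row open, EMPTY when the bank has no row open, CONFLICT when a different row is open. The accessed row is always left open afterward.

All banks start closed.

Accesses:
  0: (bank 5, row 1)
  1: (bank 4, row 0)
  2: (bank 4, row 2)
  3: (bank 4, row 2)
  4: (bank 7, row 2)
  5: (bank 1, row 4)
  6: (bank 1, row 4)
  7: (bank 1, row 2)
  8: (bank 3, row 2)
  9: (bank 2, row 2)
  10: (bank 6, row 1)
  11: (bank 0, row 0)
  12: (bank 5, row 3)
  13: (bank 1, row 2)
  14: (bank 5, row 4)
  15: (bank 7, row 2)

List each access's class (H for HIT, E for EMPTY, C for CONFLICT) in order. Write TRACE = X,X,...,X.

TRACE = E,E,C,H,E,E,H,C,E,E,E,E,C,H,C,H

  [0] b5 r1: no row ⇒ E
  [1] b4 r0: no row ⇒ E
  [2] b4 r2: had r0 ⇒ C
  [3] b4 r2: had r2 ⇒ H
  [4] b7 r2: no row ⇒ E
  [5] b1 r4: no row ⇒ E
  [6] b1 r4: had r4 ⇒ H
  [7] b1 r2: had r4 ⇒ C
  [8] b3 r2: no row ⇒ E
  [9] b2 r2: no row ⇒ E
  [10] b6 r1: no row ⇒ E
  [11] b0 r0: no row ⇒ E
  [12] b5 r3: had r1 ⇒ C
  [13] b1 r2: had r2 ⇒ H
  [14] b5 r4: had r3 ⇒ C
  [15] b7 r2: had r2 ⇒ H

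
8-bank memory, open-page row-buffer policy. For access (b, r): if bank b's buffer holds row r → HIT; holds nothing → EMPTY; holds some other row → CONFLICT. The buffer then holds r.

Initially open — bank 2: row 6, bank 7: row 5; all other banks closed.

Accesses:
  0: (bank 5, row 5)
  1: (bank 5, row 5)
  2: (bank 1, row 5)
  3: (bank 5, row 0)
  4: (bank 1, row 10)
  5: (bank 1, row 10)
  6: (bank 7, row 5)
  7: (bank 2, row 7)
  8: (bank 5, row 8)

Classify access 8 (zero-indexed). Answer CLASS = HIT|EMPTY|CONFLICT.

0: bank 5 row 5 — prev None → EMPTY
1: bank 5 row 5 — prev 5 → HIT
2: bank 1 row 5 — prev None → EMPTY
3: bank 5 row 0 — prev 5 → CONFLICT
4: bank 1 row 10 — prev 5 → CONFLICT
5: bank 1 row 10 — prev 10 → HIT
6: bank 7 row 5 — prev 5 → HIT
7: bank 2 row 7 — prev 6 → CONFLICT
8: bank 5 row 8 — prev 0 → CONFLICT

CLASS = CONFLICT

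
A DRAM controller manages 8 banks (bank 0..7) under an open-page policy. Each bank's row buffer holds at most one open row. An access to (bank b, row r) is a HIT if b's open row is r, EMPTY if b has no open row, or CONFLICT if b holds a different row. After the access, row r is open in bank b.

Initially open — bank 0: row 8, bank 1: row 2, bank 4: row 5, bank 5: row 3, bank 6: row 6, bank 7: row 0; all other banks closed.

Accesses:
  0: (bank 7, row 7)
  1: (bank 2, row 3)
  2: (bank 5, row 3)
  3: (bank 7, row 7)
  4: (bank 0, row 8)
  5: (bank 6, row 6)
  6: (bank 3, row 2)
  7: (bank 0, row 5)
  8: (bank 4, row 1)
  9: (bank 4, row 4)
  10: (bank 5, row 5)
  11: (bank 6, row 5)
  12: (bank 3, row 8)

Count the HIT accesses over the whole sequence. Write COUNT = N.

  [0] b7 r7: had r0 ⇒ C
  [1] b2 r3: no row ⇒ E
  [2] b5 r3: had r3 ⇒ H
  [3] b7 r7: had r7 ⇒ H
  [4] b0 r8: had r8 ⇒ H
  [5] b6 r6: had r6 ⇒ H
  [6] b3 r2: no row ⇒ E
  [7] b0 r5: had r8 ⇒ C
  [8] b4 r1: had r5 ⇒ C
  [9] b4 r4: had r1 ⇒ C
  [10] b5 r5: had r3 ⇒ C
  [11] b6 r5: had r6 ⇒ C
  [12] b3 r8: had r2 ⇒ C

COUNT = 4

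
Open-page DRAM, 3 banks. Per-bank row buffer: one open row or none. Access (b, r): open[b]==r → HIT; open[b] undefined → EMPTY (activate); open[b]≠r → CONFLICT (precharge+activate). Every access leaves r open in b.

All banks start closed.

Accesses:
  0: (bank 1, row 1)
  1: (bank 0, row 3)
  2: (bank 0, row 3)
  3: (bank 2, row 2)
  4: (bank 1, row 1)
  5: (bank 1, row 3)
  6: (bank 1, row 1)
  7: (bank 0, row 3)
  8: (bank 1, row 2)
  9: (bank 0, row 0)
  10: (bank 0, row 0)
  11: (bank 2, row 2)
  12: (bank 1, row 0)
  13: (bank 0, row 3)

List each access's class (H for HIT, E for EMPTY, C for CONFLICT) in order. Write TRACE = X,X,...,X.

0: bank 1 row 1 — prev None → EMPTY
1: bank 0 row 3 — prev None → EMPTY
2: bank 0 row 3 — prev 3 → HIT
3: bank 2 row 2 — prev None → EMPTY
4: bank 1 row 1 — prev 1 → HIT
5: bank 1 row 3 — prev 1 → CONFLICT
6: bank 1 row 1 — prev 3 → CONFLICT
7: bank 0 row 3 — prev 3 → HIT
8: bank 1 row 2 — prev 1 → CONFLICT
9: bank 0 row 0 — prev 3 → CONFLICT
10: bank 0 row 0 — prev 0 → HIT
11: bank 2 row 2 — prev 2 → HIT
12: bank 1 row 0 — prev 2 → CONFLICT
13: bank 0 row 3 — prev 0 → CONFLICT

TRACE = E,E,H,E,H,C,C,H,C,C,H,H,C,C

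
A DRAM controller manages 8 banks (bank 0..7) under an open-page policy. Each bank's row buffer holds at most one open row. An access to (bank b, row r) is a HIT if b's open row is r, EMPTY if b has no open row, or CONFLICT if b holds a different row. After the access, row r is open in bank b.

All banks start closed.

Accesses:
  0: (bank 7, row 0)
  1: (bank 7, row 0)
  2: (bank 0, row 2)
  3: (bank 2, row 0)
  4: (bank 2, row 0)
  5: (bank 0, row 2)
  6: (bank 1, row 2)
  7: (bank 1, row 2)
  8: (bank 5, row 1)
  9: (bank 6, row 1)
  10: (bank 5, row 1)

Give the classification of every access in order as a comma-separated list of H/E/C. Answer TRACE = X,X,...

  [0] b7 r0: no row ⇒ E
  [1] b7 r0: had r0 ⇒ H
  [2] b0 r2: no row ⇒ E
  [3] b2 r0: no row ⇒ E
  [4] b2 r0: had r0 ⇒ H
  [5] b0 r2: had r2 ⇒ H
  [6] b1 r2: no row ⇒ E
  [7] b1 r2: had r2 ⇒ H
  [8] b5 r1: no row ⇒ E
  [9] b6 r1: no row ⇒ E
  [10] b5 r1: had r1 ⇒ H

TRACE = E,H,E,E,H,H,E,H,E,E,H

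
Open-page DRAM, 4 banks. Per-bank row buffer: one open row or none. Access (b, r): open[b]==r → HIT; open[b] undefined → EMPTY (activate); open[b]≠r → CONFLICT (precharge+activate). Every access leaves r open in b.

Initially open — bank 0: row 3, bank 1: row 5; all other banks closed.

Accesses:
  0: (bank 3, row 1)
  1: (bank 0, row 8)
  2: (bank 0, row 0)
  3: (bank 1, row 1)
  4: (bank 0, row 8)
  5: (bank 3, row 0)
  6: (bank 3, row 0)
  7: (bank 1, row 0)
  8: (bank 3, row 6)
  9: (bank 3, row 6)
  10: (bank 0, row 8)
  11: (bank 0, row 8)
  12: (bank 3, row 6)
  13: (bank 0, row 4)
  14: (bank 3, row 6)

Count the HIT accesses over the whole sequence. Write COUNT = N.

COUNT = 6

  [0] b3 r1: no row ⇒ E
  [1] b0 r8: had r3 ⇒ C
  [2] b0 r0: had r8 ⇒ C
  [3] b1 r1: had r5 ⇒ C
  [4] b0 r8: had r0 ⇒ C
  [5] b3 r0: had r1 ⇒ C
  [6] b3 r0: had r0 ⇒ H
  [7] b1 r0: had r1 ⇒ C
  [8] b3 r6: had r0 ⇒ C
  [9] b3 r6: had r6 ⇒ H
  [10] b0 r8: had r8 ⇒ H
  [11] b0 r8: had r8 ⇒ H
  [12] b3 r6: had r6 ⇒ H
  [13] b0 r4: had r8 ⇒ C
  [14] b3 r6: had r6 ⇒ H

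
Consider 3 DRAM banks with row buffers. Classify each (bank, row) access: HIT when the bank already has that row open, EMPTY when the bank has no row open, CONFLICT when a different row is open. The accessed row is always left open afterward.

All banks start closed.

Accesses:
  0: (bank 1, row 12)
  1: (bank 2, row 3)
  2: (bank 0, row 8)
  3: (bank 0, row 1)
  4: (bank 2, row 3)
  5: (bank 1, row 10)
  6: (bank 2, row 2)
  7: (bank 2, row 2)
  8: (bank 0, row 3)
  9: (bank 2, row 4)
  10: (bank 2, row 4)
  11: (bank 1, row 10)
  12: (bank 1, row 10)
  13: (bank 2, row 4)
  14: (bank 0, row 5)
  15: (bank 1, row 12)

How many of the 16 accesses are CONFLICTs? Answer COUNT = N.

COUNT = 7

step 0: bank1 None->12 [EMPTY]
step 1: bank2 None->3 [EMPTY]
step 2: bank0 None->8 [EMPTY]
step 3: bank0 8->1 [CONFLICT]
step 4: bank2 3->3 [HIT]
step 5: bank1 12->10 [CONFLICT]
step 6: bank2 3->2 [CONFLICT]
step 7: bank2 2->2 [HIT]
step 8: bank0 1->3 [CONFLICT]
step 9: bank2 2->4 [CONFLICT]
step 10: bank2 4->4 [HIT]
step 11: bank1 10->10 [HIT]
step 12: bank1 10->10 [HIT]
step 13: bank2 4->4 [HIT]
step 14: bank0 3->5 [CONFLICT]
step 15: bank1 10->12 [CONFLICT]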